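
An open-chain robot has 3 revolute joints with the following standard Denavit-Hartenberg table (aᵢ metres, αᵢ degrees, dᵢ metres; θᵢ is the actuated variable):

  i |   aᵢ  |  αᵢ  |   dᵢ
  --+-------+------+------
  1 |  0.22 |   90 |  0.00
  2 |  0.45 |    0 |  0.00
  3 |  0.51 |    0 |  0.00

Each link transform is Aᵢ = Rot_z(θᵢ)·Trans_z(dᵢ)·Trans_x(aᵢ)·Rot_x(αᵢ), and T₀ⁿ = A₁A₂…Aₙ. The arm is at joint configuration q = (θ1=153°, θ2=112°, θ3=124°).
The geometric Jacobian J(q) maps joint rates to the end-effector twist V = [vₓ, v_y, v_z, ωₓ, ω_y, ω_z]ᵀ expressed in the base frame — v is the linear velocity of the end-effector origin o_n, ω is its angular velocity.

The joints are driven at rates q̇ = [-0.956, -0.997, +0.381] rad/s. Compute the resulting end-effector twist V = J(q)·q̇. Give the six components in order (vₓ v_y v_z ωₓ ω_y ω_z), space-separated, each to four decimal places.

-0.2400 -0.1285 0.3437 -0.2797 -0.5489 -0.9560

o_n = [0.2083, -0.1061, -0.0056]
J₁: ẑ×o_n = [0.1061, 0.2083, -0.0000], ω = ẑ
J2: z=[0.4540, 0.8910, 0.0000] o=[-0.1960, 0.0999, 0.0000] → [-0.0050, 0.0025, -0.4538, 0.4540, 0.8910, 0.0000]
J3: z=[0.4540, 0.8910, 0.0000] o=[-0.0458, 0.0233, 0.4172] → [-0.3767, 0.1920, -0.2852, 0.4540, 0.8910, 0.0000]
V = J·q̇ = [-0.2400, -0.1285, 0.3437, -0.2797, -0.5489, -0.9560]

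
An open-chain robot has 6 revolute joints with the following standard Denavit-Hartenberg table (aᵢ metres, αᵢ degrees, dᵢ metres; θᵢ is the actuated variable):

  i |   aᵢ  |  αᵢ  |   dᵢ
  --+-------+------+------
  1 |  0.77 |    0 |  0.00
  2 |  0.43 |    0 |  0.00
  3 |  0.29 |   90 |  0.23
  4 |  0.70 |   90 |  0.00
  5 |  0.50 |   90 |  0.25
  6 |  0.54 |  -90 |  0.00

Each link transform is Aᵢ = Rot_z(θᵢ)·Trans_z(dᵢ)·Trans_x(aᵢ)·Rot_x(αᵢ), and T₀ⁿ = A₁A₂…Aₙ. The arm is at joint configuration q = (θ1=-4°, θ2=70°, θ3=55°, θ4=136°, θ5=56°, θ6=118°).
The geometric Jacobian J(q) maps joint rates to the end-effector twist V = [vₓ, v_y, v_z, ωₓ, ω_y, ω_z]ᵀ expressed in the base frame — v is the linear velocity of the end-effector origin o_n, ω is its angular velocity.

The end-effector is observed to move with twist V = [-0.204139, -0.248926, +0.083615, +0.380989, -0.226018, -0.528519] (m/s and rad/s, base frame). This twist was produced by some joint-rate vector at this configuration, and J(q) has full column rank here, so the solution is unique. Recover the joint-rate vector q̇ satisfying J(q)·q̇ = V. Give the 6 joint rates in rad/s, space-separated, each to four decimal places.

o_n = [1.0192, 0.6091, 1.3348]
J₁: ẑ×o_n = [-0.6091, 1.0192, 0.0000], ω = ẑ
J2: z=[0.0000, 0.0000, 1.0000] o=[0.7681, -0.0537, 0.0000] → [-0.6628, 0.2511, 0.0000, 0.0000, 0.0000, 1.0000]
J3: z=[0.0000, 0.0000, 1.0000] o=[0.9430, 0.3391, 0.0000] → [-0.2700, 0.0762, 0.0000, 0.0000, 0.0000, 1.0000]
J4: z=[0.8572, 0.5150, 0.0000] o=[0.7937, 0.5877, 0.2300] → [0.5690, -0.9470, -0.0978, 0.8572, 0.5150, 0.0000]
J5: z=[-0.3578, 0.5954, 0.7193] o=[1.0530, 0.1561, 0.7163] → [0.0424, 0.1970, -0.1420, -0.3578, 0.5954, 0.7193]
J6: z=[-0.1722, -0.7992, 0.5759] o=[1.4225, 0.3460, 1.0903] → [-0.3469, -0.1901, -0.3676, -0.1722, -0.7992, 0.5759]
q̇ = J⁺·V = [-0.1270, 0.9210, -0.8650, 0.1850, -0.6000, -0.0450]

-0.1270 0.9210 -0.8650 0.1850 -0.6000 -0.0450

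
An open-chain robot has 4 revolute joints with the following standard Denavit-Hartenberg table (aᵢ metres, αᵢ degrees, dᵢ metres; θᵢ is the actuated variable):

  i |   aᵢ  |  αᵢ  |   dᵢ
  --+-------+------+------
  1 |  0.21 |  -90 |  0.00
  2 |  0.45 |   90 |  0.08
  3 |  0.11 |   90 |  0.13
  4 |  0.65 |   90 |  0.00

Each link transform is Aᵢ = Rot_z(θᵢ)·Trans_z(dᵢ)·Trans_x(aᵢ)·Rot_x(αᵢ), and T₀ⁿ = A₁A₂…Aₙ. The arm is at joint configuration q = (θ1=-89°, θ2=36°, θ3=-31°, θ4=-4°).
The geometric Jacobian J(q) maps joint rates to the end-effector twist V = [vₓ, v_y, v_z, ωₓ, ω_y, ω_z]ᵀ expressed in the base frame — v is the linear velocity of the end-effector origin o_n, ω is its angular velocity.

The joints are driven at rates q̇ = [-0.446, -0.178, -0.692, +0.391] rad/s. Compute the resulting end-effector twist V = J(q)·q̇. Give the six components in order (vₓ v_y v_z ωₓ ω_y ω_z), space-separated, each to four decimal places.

o_n = [-0.2905, -1.1550, -0.5781]
J₁: ẑ×o_n = [1.1550, -0.2905, 0.0000], ω = ẑ
J2: z=[0.9998, 0.0175, 0.0000] o=[0.0037, -0.2100, 0.0000] → [-0.0101, 0.5780, -0.9398, 0.9998, 0.0175, 0.0000]
J3: z=[0.0103, -0.5877, 0.8090] o=[0.0900, -0.5726, -0.2645] → [0.6555, -0.3046, -0.2296, 0.0103, -0.5877, 0.8090]
J4: z=[-0.8643, 0.4017, 0.3027] o=[0.0360, -0.7262, -0.2148] → [-0.0161, -0.4129, 0.5017, -0.8643, 0.4017, 0.3027]
V = J·q̇ = [-0.9733, 0.0760, 0.5223, -0.5230, 0.5606, -0.8875]

-0.9733 0.0760 0.5223 -0.5230 0.5606 -0.8875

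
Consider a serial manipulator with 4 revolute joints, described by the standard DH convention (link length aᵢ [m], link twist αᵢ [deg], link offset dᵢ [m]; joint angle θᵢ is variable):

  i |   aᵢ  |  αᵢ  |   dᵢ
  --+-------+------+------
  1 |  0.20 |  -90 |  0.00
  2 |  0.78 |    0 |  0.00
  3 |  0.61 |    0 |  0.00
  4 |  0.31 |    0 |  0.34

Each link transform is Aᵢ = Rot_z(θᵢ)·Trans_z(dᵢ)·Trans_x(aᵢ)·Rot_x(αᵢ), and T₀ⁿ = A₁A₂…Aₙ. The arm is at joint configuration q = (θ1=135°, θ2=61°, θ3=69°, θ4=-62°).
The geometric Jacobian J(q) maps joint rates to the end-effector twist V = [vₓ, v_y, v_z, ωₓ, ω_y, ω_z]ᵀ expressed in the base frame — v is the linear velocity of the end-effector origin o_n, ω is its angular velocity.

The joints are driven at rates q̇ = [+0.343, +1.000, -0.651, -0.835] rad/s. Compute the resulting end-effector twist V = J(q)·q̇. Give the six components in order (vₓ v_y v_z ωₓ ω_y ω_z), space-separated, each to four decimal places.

o_n = [-0.4541, -0.0267, -1.4369]
J₁: ẑ×o_n = [0.0267, -0.4541, 0.0000], ω = ẑ
J2: z=[-0.7071, -0.7071, 0.0000] o=[-0.1414, 0.1414, 0.0000] → [1.0161, -1.0161, -0.1022, -0.7071, -0.7071, 0.0000]
J3: z=[-0.7071, -0.7071, 0.0000] o=[-0.4088, 0.4088, -0.6822] → [0.5337, -0.5337, 0.2760, -0.7071, -0.7071, 0.0000]
J4: z=[-0.7071, -0.7071, 0.0000] o=[-0.1316, 0.1316, -1.1495] → [0.2032, -0.2032, -0.1161, -0.7071, -0.7071, 0.0000]
V = J·q̇ = [0.5081, -0.6547, -0.1849, 0.3437, 0.3437, 0.3430]

0.5081 -0.6547 -0.1849 0.3437 0.3437 0.3430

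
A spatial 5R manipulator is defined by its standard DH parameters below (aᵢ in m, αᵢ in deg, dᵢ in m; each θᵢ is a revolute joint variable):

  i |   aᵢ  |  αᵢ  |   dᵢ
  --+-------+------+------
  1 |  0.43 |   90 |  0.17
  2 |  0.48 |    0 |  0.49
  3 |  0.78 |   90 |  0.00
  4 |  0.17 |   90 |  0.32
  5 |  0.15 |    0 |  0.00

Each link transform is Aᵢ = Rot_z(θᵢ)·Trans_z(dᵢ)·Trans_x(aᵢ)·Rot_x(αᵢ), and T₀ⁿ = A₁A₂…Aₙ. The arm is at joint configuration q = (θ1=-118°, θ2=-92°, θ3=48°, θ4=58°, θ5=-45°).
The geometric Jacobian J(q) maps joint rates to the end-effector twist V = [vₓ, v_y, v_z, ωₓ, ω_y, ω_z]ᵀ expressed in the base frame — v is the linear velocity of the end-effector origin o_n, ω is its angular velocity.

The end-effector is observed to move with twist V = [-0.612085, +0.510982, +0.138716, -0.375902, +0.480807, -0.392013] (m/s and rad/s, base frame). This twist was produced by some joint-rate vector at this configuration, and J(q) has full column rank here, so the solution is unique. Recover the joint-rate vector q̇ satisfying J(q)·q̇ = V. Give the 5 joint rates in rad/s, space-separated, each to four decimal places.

o_n = [-1.0764, -0.4820, -1.1071]
J₁: ẑ×o_n = [0.4820, -1.0764, 0.0000], ω = ẑ
J2: z=[-0.8829, 0.4695, 0.0000] o=[-0.2019, -0.3797, 0.1700] → [-0.5995, -1.1276, 0.5010, -0.8829, 0.4695, 0.0000]
J3: z=[-0.8829, 0.4695, 0.0000] o=[-0.6267, -0.1348, -0.3097] → [-0.3743, -0.7040, 0.5177, -0.8829, 0.4695, 0.0000]
J4: z=[0.3261, 0.6133, -0.7193] o=[-0.8901, -0.6302, -0.8515] → [-0.0501, 0.2174, 0.1626, 0.3261, 0.6133, -0.7193]
J5: z=[0.1815, -0.7874, -0.5891] o=[-0.9434, -0.4235, -1.1443] → [-0.0638, 0.0716, -0.1153, 0.1815, -0.7874, -0.5891]
q̇ = J⁺·V = [-0.9360, 0.6000, -0.3900, -0.2190, -0.6560]

-0.9360 0.6000 -0.3900 -0.2190 -0.6560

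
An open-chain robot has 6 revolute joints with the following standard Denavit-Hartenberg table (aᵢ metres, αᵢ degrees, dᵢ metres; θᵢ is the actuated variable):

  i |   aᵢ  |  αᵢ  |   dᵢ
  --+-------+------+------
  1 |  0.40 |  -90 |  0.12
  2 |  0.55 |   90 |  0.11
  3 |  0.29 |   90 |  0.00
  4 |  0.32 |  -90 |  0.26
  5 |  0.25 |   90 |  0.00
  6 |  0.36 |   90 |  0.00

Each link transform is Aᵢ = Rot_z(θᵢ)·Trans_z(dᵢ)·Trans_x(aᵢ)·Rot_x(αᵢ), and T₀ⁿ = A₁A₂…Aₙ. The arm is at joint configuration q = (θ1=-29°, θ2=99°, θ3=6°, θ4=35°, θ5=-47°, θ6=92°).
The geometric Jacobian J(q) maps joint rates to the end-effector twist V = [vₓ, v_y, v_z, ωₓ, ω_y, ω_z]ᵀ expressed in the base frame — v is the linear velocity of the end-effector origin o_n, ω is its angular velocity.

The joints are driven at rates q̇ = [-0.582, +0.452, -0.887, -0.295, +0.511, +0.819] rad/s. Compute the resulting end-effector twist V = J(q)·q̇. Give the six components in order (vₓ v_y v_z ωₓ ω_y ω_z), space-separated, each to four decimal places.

-0.9641 -0.1752 0.1247 -0.5462 0.4262 0.2877

o_n = [0.5652, -0.6234, -1.0273]
J₁: ẑ×o_n = [0.6234, 0.5652, -0.0000], ω = ẑ
J2: z=[0.4848, 0.8746, 0.0000] o=[0.3498, -0.1939, 0.1200] → [-1.0034, 0.5562, -0.3965, 0.4848, 0.8746, 0.0000]
J3: z=[0.8639, -0.4788, -0.1564] o=[0.3279, -0.0560, -0.4232] → [0.2005, 0.4847, -0.3766, 0.8639, -0.4788, -0.1564]
J4: z=[-0.4965, -0.8619, -0.1032] o=[0.3032, -0.0076, -0.7081] → [0.2115, -0.1855, 0.5315, -0.4965, -0.8619, -0.1032]
J5: z=[0.7566, -0.4879, 0.4353] o=[0.3103, -0.2759, -1.0211] → [0.1543, 0.1156, -0.1386, 0.7566, -0.4879, 0.4353]
J6: z=[-0.6498, -0.4869, 0.5837] o=[0.2920, -0.4570, -1.1925] → [0.0167, 0.2668, 0.2411, -0.6498, -0.4869, 0.5837]
V = J·q̇ = [-0.9641, -0.1752, 0.1247, -0.5462, 0.4262, 0.2877]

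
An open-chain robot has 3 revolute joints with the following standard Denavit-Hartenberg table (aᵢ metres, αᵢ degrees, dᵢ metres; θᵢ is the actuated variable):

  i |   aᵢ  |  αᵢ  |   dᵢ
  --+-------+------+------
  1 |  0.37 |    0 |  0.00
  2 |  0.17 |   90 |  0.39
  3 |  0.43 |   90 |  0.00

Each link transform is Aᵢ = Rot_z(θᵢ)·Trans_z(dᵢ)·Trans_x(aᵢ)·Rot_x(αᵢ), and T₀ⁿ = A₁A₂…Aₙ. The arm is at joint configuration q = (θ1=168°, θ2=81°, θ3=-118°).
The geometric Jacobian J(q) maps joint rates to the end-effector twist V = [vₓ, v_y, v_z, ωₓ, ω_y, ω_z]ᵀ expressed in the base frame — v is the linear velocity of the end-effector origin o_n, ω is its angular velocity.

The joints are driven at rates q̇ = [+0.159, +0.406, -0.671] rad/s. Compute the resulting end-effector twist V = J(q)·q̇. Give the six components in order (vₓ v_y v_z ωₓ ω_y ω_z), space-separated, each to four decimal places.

o_n = [-0.3505, 0.1067, 0.0103]
J₁: ẑ×o_n = [-0.1067, -0.3505, 0.0000], ω = ẑ
J2: z=[0.0000, 0.0000, 1.0000] o=[-0.3619, 0.0769, 0.0000] → [-0.0298, 0.0114, 0.0000, 0.0000, 0.0000, 1.0000]
J3: z=[-0.9336, 0.3584, 0.0000] o=[-0.4228, -0.0818, 0.3900] → [-0.1361, -0.3545, -0.2019, -0.9336, 0.3584, 0.0000]
V = J·q̇ = [0.0623, 0.1867, 0.1355, 0.6264, -0.2405, 0.5650]

0.0623 0.1867 0.1355 0.6264 -0.2405 0.5650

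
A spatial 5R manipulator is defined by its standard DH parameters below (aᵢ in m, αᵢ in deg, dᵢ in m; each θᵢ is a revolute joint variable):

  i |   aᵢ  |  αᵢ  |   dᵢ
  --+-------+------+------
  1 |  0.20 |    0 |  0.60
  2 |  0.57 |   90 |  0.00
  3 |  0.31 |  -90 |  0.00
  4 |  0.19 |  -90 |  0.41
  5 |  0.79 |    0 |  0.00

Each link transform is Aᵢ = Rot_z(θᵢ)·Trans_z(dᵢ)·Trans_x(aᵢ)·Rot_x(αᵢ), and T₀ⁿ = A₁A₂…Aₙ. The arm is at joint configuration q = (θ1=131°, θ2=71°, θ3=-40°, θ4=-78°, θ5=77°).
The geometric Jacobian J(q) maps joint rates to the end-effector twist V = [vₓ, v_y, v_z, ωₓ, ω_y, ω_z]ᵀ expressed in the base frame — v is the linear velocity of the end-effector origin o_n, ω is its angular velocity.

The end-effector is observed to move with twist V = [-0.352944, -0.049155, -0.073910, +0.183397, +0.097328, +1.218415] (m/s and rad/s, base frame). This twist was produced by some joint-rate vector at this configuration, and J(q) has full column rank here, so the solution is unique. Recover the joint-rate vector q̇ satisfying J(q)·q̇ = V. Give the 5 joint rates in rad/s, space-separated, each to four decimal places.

o_n = [-0.8545, 0.2466, 0.0760]
J₁: ẑ×o_n = [-0.2466, -0.8545, 0.0000], ω = ẑ
J2: z=[0.0000, 0.0000, 1.0000] o=[-0.1312, 0.1509, 0.6000] → [-0.0957, -0.7233, 0.0000, 0.0000, 0.0000, 1.0000]
J3: z=[-0.3746, 0.9272, 0.0000] o=[-0.6597, -0.0626, 0.6000] → [-0.4858, -0.1963, 0.0648, -0.3746, 0.9272, 0.0000]
J4: z=[-0.5960, -0.2408, 0.7660] o=[-0.8799, -0.1515, 0.4007] → [-0.2268, -0.1741, -0.2312, -0.5960, -0.2408, 0.7660]
J5: z=[-0.6169, -0.4735, -0.6287] o=[-1.2219, -0.0893, 0.6894] → [0.5016, -0.6094, -0.0333, -0.6169, -0.4735, -0.6287]
q̇ = J⁺·V = [-0.2380, 0.7910, -0.1030, 0.3770, -0.5990]

-0.2380 0.7910 -0.1030 0.3770 -0.5990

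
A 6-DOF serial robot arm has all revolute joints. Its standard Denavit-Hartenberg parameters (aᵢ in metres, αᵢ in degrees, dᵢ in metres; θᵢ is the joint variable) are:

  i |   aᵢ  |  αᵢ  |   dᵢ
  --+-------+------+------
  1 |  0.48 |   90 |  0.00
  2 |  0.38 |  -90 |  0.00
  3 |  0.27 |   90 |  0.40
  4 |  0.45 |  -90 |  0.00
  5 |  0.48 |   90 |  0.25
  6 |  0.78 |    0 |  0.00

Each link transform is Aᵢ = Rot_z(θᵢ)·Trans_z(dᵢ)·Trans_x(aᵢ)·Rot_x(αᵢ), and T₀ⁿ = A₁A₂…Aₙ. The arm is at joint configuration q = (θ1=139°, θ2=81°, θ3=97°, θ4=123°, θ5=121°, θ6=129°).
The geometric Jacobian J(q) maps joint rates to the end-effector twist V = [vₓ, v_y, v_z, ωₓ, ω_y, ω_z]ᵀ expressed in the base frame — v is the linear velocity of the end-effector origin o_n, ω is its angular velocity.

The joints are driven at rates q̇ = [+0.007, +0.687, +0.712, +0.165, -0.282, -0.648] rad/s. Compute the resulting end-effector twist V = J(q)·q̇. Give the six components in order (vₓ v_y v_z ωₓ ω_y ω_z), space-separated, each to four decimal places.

-0.0584 0.1996 -0.0686 0.3071 -0.1461 0.4936

o_n = [0.2698, 0.6796, 0.5177]
J₁: ẑ×o_n = [-0.6796, 0.2698, 0.0000], ω = ẑ
J2: z=[0.6561, 0.7547, 0.0000] o=[-0.3623, 0.3149, 0.0000] → [0.3907, -0.3396, -0.2377, 0.6561, 0.7547, 0.0000]
J3: z=[0.7454, -0.6480, 0.1564] o=[-0.4071, 0.3539, 0.3753] → [-0.1432, -0.0002, 0.6814, 0.7454, -0.6480, 0.1564]
J4: z=[-0.1971, 0.0099, 0.9803] o=[-0.2809, -0.1109, 0.4054] → [-0.7738, 0.5619, -0.1613, -0.1971, 0.0099, 0.9803]
J5: z=[0.1281, 0.9916, 0.0157] o=[0.1565, -0.1688, 0.4939] → [0.0102, -0.0013, -0.0037, 0.1281, 0.9916, 0.0157]
J6: z=[0.9347, -0.1154, -0.3363] o=[0.0293, 0.1068, 0.0459] → [0.1382, -0.5218, 0.5631, 0.9347, -0.1154, -0.3363]
V = J·q̇ = [-0.0584, 0.1996, -0.0686, 0.3071, -0.1461, 0.4936]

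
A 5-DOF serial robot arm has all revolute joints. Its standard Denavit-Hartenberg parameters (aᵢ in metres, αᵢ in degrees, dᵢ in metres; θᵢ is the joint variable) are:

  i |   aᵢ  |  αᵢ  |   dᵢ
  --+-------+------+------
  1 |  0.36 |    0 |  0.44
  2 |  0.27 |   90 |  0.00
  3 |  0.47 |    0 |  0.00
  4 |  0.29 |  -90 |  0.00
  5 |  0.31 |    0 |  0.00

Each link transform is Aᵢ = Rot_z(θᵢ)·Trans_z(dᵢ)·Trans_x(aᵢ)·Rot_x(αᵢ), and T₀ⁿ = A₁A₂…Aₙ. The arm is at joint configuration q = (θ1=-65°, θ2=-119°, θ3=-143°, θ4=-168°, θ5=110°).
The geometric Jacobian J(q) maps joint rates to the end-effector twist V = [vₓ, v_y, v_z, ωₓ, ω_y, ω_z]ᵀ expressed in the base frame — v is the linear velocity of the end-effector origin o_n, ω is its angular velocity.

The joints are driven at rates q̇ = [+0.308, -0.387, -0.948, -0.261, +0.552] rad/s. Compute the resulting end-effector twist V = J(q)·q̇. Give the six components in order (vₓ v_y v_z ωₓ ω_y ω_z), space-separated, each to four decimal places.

0.2870 0.0937 0.0886 0.3312 -1.2351 0.2831

o_n = [0.1165, -0.6158, 0.2960]
J₁: ẑ×o_n = [0.6158, 0.1165, -0.0000], ω = ẑ
J2: z=[0.0000, 0.0000, 1.0000] o=[0.1521, -0.3263, 0.4400] → [0.2895, -0.0356, 0.0000, 0.0000, 0.0000, 1.0000]
J3: z=[0.0698, 0.9976, 0.0000] o=[-0.1172, -0.3074, 0.4400] → [-0.1437, 0.0100, -0.2547, 0.0698, 0.9976, 0.0000]
J4: z=[0.0698, 0.9976, 0.0000] o=[0.2572, -0.3336, 0.1571] → [0.1385, -0.0097, 0.1207, 0.0698, 0.9976, 0.0000]
J5: z=[0.7529, -0.0526, 0.6561] o=[0.0675, -0.3203, 0.3760] → [0.1980, 0.0924, -0.2199, 0.7529, -0.0526, 0.6561]
V = J·q̇ = [0.2870, 0.0937, 0.0886, 0.3312, -1.2351, 0.2831]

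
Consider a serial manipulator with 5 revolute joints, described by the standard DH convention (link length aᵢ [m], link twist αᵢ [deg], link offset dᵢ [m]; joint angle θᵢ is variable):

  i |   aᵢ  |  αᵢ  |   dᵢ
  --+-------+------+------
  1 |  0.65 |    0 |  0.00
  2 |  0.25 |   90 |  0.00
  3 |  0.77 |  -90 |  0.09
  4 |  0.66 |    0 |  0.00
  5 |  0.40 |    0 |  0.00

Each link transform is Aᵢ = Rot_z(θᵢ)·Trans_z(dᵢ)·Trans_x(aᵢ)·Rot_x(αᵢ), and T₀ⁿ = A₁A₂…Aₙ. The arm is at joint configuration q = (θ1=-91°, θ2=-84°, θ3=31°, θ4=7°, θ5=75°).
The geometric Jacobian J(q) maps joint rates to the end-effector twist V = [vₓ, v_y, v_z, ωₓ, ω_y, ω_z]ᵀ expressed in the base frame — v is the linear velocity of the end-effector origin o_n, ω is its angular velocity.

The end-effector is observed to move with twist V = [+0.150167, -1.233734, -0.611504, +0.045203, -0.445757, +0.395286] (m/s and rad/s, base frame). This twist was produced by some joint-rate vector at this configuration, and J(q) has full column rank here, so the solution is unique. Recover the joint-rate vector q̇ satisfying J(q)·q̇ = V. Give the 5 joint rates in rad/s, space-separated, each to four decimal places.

o_n = [-1.4911, -1.1674, 0.7626]
J₁: ẑ×o_n = [1.1674, -1.4911, 0.0000], ω = ẑ
J2: z=[0.0000, 0.0000, 1.0000] o=[-0.0113, -0.6499, 0.0000] → [0.5175, -1.4798, 0.0000, 0.0000, 0.0000, 1.0000]
J3: z=[-0.0872, 0.9962, 0.0000] o=[-0.2604, -0.6717, 0.0000] → [0.7597, 0.0665, 1.2693, -0.0872, 0.9962, 0.0000]
J4: z=[0.5131, 0.0449, 0.8572] o=[-0.9257, -0.6396, 0.3966] → [0.4689, -0.6724, -0.2454, 0.5131, 0.0449, 0.8572]
J5: z=[0.5131, 0.0449, 0.8572] o=[-1.4781, -0.7686, 0.7340] → [0.3431, -0.0259, -0.2040, 0.5131, 0.0449, 0.8572]
q̇ = J⁺·V = [0.2530, 0.1320, -0.4480, 0.9760, -0.9640]

0.2530 0.1320 -0.4480 0.9760 -0.9640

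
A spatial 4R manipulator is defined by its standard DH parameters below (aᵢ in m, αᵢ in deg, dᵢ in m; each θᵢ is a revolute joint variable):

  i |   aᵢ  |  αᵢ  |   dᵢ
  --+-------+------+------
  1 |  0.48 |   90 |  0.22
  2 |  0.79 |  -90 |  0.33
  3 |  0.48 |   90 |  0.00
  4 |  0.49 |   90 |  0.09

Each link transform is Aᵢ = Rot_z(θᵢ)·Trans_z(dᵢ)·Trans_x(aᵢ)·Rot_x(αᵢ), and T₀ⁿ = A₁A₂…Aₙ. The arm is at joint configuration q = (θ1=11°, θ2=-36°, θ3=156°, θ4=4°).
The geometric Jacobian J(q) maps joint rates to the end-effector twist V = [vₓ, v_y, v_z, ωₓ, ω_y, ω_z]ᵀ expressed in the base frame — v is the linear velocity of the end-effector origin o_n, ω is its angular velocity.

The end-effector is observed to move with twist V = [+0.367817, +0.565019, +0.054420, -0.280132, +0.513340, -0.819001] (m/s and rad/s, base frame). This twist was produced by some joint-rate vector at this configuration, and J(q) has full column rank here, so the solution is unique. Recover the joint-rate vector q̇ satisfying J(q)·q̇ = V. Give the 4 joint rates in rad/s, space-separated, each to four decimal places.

-0.1380 0.0200 -0.6550 0.6320

o_n = [0.4166, 0.2300, 0.2820]
J₁: ẑ×o_n = [-0.2300, 0.4166, 0.0000], ω = ẑ
J2: z=[0.1908, -0.9816, 0.0000] o=[0.4712, 0.0916, 0.2200] → [-0.0609, -0.0118, -0.0272, 0.1908, -0.9816, 0.0000]
J3: z=[0.5770, 0.1122, 0.8090] o=[1.1615, -0.1104, -0.2444] → [-0.2163, -0.9064, 0.2799, 0.5770, 0.1122, 0.8090]
J4: z=[0.1487, 0.9595, -0.2391] o=[0.7760, 0.0136, 0.0134] → [0.3095, 0.0460, 0.3771, 0.1487, 0.9595, -0.2391]
q̇ = J⁺·V = [-0.1380, 0.0200, -0.6550, 0.6320]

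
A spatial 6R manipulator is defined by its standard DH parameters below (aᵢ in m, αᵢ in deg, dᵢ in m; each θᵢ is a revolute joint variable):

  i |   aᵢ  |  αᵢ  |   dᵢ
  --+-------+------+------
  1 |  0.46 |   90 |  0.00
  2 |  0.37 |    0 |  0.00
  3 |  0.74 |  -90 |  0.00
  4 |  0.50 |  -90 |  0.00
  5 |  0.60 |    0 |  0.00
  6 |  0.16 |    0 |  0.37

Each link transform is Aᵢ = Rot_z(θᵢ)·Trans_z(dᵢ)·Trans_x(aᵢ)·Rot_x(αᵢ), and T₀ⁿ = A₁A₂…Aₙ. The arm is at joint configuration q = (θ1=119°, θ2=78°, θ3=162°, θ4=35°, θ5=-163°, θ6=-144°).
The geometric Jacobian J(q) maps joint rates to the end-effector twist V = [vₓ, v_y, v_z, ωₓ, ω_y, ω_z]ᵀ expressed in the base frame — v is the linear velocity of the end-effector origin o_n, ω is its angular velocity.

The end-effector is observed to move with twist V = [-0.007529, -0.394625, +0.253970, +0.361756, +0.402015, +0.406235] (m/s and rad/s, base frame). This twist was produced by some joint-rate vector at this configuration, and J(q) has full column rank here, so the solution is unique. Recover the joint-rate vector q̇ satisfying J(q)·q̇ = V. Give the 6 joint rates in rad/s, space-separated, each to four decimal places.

0.9610 -0.4410 0.3920 0.4300 -0.6170 -0.0670

o_n = [-0.4243, 0.1136, -0.1349]
J₁: ẑ×o_n = [-0.1136, -0.4243, 0.0000], ω = ẑ
J2: z=[0.8746, 0.4848, 0.0000] o=[-0.2230, 0.4023, 0.0000] → [-0.0654, 0.1180, -0.1549, 0.8746, 0.4848, 0.0000]
J3: z=[0.8746, 0.4848, 0.0000] o=[-0.2603, 0.4696, 0.3619] → [-0.2409, 0.4346, -0.2318, 0.8746, 0.4848, 0.0000]
J4: z=[-0.4199, 0.7574, -0.5000] o=[-0.0809, 0.1460, -0.2789] → [0.0929, 0.2321, 0.2737, -0.4199, 0.7574, -0.5000]
J5: z=[-0.8555, -0.1463, 0.4967] o=[-0.2325, -0.1722, -0.6336] → [-0.2149, 0.3314, -0.2725, -0.8555, -0.1463, 0.4967]
J6: z=[-0.8555, -0.1463, 0.4967] o=[-0.1322, 0.3258, -0.3143] → [0.0792, 0.0084, 0.1388, -0.8555, -0.1463, 0.4967]
q̇ = J⁺·V = [0.9610, -0.4410, 0.3920, 0.4300, -0.6170, -0.0670]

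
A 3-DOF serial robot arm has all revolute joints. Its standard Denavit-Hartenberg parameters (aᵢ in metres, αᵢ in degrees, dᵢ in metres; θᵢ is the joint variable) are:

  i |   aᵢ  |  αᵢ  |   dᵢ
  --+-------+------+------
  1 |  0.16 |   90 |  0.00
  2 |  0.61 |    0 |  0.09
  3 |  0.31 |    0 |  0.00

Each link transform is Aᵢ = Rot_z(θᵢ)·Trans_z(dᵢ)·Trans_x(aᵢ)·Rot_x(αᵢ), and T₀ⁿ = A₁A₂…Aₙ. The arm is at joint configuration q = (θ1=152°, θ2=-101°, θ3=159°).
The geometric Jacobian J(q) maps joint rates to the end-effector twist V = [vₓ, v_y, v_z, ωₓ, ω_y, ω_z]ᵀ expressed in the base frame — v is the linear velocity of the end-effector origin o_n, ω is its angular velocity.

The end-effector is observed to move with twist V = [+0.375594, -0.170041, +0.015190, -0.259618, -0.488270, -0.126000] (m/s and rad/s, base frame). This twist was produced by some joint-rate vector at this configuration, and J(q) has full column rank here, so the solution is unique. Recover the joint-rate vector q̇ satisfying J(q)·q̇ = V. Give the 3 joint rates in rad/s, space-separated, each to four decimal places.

-0.1260 -0.9110 0.3580

o_n = [-0.1413, 0.1771, -0.3359]
J₁: ẑ×o_n = [-0.1771, -0.1413, 0.0000], ω = ẑ
J2: z=[0.4695, 0.8829, 0.0000] o=[-0.1413, 0.0751, 0.0000] → [-0.2966, 0.1577, 0.0479, 0.4695, 0.8829, 0.0000]
J3: z=[0.4695, 0.8829, 0.0000] o=[0.0038, 0.0999, -0.5988] → [0.2321, -0.1234, 0.1643, 0.4695, 0.8829, 0.0000]
q̇ = J⁺·V = [-0.1260, -0.9110, 0.3580]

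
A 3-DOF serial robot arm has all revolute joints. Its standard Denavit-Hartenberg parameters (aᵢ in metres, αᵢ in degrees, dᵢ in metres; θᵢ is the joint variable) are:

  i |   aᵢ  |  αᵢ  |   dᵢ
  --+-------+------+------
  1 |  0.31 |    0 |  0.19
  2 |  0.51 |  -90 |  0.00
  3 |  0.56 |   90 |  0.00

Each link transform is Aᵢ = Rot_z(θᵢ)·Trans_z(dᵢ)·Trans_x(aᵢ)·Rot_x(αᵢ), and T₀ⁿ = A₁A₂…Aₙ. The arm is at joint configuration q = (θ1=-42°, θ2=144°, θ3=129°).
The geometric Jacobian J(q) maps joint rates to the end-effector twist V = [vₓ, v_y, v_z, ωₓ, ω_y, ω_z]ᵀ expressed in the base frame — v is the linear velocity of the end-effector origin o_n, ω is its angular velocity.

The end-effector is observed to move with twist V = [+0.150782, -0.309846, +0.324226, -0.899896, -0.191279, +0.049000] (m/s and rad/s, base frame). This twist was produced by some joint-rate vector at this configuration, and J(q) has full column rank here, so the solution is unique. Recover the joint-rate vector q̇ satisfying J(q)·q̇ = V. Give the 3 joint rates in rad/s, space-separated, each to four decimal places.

o_n = [0.1976, -0.0533, -0.2452]
J₁: ẑ×o_n = [0.0533, 0.1976, -0.0000], ω = ẑ
J2: z=[0.0000, 0.0000, 1.0000] o=[0.2304, -0.2074, 0.1900] → [-0.1541, -0.0328, 0.0000, 0.0000, 0.0000, 1.0000]
J3: z=[-0.9781, -0.2079, 0.0000] o=[0.1243, 0.2914, 0.1900] → [0.0905, -0.4257, 0.3524, -0.9781, -0.2079, 0.0000]
q̇ = J⁺·V = [0.3620, -0.3130, 0.9200]

0.3620 -0.3130 0.9200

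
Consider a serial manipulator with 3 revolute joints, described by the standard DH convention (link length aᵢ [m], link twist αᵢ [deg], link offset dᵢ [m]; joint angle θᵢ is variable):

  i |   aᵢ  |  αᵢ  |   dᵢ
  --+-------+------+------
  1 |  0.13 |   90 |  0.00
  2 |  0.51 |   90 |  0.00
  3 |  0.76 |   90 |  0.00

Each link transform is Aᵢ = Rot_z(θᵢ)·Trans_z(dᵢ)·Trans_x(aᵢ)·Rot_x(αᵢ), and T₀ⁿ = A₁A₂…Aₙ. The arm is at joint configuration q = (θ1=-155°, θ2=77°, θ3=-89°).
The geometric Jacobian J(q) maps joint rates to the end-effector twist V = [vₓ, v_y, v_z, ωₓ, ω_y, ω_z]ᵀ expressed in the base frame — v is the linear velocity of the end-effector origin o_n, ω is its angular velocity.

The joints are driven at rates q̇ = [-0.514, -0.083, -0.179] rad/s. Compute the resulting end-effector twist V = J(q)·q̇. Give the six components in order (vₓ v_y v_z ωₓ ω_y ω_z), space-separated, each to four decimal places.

o_n = [0.0966, -0.7934, 0.5099]
J₁: ẑ×o_n = [0.7934, 0.0966, -0.0000], ω = ẑ
J2: z=[-0.4226, 0.9063, 0.0000] o=[-0.1178, -0.0549, 0.0000] → [0.4621, 0.2155, 0.1177, -0.4226, 0.9063, 0.0000]
J3: z=[-0.8831, -0.4118, -0.2250] o=[-0.2218, -0.1034, 0.4969] → [-0.1605, -0.0602, 0.7404, -0.8831, -0.4118, -0.2250]
V = J·q̇ = [-0.4174, -0.0568, -0.1423, 0.1931, -0.0015, -0.4737]

-0.4174 -0.0568 -0.1423 0.1931 -0.0015 -0.4737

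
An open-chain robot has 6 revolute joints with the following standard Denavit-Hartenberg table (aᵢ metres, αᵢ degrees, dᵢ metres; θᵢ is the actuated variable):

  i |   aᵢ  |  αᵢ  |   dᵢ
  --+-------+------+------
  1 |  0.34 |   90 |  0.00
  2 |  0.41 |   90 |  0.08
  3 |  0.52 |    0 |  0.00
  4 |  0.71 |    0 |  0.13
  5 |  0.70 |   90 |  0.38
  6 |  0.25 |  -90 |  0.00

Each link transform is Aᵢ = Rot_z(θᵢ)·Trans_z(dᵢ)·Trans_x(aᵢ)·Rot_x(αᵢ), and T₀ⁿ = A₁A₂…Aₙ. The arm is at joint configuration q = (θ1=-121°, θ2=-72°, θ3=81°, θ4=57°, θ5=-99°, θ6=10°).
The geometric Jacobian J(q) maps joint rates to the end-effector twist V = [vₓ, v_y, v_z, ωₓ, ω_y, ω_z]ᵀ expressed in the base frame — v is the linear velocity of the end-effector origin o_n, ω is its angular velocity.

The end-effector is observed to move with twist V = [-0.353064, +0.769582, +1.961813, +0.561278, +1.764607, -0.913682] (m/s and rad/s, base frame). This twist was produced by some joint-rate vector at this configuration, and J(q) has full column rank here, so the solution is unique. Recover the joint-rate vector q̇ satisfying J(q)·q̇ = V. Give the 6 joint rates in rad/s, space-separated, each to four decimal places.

-0.1450 0.6430 0.7910 0.7190 0.4410 0.2770

o_n = [-1.4417, 0.8316, -0.8358]
J₁: ẑ×o_n = [-0.8316, -1.4417, 0.0000], ω = ẑ
J2: z=[-0.8572, 0.5150, 0.0000] o=[-0.1751, -0.2914, 0.0000] → [-0.4305, -0.7165, -0.3103, -0.8572, 0.5150, 0.0000]
J3: z=[0.4898, 0.8152, -0.3090] o=[-0.3089, -0.3588, -0.3899] → [0.0044, 0.5685, 1.5066, 0.4898, 0.8152, -0.3090]
J4: z=[0.4898, 0.8152, -0.3090] o=[-0.7621, -0.1159, -0.4673] → [-0.0077, 0.3905, 1.0182, 0.4898, 0.8152, -0.3090]
J5: z=[0.4898, 0.8152, -0.3090] o=[-1.0217, 0.3746, -0.0057] → [-0.5355, 0.5365, 0.5663, 0.4898, 0.8152, -0.3090]
J6: z=[0.5660, -0.5670, -0.5985] o=[-1.2997, 0.7671, -0.6405] → [0.1494, 0.1956, -0.0440, 0.5660, -0.5670, -0.5985]
q̇ = J⁺·V = [-0.1450, 0.6430, 0.7910, 0.7190, 0.4410, 0.2770]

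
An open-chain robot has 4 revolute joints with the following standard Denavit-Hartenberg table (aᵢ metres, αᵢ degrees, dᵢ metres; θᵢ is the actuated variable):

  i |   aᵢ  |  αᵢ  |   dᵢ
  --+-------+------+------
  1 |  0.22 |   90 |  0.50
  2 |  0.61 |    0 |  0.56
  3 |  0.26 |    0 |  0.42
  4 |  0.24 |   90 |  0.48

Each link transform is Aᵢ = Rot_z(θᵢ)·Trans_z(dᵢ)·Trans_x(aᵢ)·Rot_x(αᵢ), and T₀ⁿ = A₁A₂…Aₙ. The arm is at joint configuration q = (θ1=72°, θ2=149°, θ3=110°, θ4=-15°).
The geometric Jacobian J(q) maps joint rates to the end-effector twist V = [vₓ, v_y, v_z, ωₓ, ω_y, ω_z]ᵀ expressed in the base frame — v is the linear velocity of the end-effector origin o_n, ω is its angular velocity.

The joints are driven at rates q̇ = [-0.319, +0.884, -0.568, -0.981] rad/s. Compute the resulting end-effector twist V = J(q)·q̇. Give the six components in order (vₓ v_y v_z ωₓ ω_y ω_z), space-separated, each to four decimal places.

-0.3880 -0.7217 -0.4079 -0.6325 0.2055 -0.3190

o_n = [1.2471, -0.8865, 0.3432]
J₁: ẑ×o_n = [0.8865, 1.2471, -0.0000], ω = ẑ
J2: z=[0.9511, -0.3090, 0.0000] o=[0.0680, 0.2092, 0.5000] → [0.0484, 0.1491, -0.6777, 0.9511, -0.3090, 0.0000]
J3: z=[0.9511, -0.3090, 0.0000] o=[0.4390, -0.4611, 0.8142] → [0.1455, 0.4479, -0.1548, 0.9511, -0.3090, 0.0000]
J4: z=[0.9511, -0.3090, 0.0000] o=[0.8231, -0.6381, 0.5590] → [0.0667, 0.2052, -0.1052, 0.9511, -0.3090, 0.0000]
V = J·q̇ = [-0.3880, -0.7217, -0.4079, -0.6325, 0.2055, -0.3190]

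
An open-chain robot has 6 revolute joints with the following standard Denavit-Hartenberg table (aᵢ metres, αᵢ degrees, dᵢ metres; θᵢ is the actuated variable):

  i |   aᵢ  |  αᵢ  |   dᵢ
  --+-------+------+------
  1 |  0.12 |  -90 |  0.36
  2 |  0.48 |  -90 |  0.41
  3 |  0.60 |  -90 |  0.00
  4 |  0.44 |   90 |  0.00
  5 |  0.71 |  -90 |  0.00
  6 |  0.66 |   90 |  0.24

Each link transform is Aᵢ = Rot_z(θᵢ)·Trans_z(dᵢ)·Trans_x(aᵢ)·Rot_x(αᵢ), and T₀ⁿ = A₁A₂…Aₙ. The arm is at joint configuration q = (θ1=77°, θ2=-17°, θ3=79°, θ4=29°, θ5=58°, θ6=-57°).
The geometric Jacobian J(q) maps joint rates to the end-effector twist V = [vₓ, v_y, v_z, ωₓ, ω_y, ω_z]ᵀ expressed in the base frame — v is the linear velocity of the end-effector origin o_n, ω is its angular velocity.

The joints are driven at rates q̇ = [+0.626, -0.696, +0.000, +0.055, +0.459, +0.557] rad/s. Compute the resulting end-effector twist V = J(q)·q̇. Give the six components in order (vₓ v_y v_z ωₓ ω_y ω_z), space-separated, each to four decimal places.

o_n = [1.2778, -0.3745, 0.2006]
J₁: ẑ×o_n = [0.3745, 1.2778, -0.0000], ω = ẑ
J2: z=[-0.9744, 0.2250, 0.0000] o=[0.0270, 0.1169, 0.3600] → [-0.0359, -0.1553, 0.1974, -0.9744, 0.2250, 0.0000]
J3: z=[0.0658, 0.2849, -0.9563] o=[-0.2692, 0.6564, 0.5003] → [-1.0712, -1.4597, -0.5085, 0.0658, 0.2849, -0.9563]
J4: z=[-0.0253, -0.9576, -0.2870] o=[0.3293, 0.6306, 0.5338] → [0.0306, -0.2806, 0.9337, -0.0253, -0.9576, -0.2870]
J5: z=[0.5411, 0.2283, -0.8094] o=[0.6991, 0.5533, 0.7593] → [-0.8784, -0.1661, -0.6341, 0.5411, 0.2283, -0.8094]
J6: z=[-0.7262, -0.3584, -0.5866] o=[1.0002, -0.0894, 0.7793] → [0.0402, -0.5831, 0.3065, -0.7262, -0.3584, -0.5866]
V = J·q̇ = [-0.1198, 0.4916, -0.2064, 0.5206, -0.3041, -0.0880]

-0.1198 0.4916 -0.2064 0.5206 -0.3041 -0.0880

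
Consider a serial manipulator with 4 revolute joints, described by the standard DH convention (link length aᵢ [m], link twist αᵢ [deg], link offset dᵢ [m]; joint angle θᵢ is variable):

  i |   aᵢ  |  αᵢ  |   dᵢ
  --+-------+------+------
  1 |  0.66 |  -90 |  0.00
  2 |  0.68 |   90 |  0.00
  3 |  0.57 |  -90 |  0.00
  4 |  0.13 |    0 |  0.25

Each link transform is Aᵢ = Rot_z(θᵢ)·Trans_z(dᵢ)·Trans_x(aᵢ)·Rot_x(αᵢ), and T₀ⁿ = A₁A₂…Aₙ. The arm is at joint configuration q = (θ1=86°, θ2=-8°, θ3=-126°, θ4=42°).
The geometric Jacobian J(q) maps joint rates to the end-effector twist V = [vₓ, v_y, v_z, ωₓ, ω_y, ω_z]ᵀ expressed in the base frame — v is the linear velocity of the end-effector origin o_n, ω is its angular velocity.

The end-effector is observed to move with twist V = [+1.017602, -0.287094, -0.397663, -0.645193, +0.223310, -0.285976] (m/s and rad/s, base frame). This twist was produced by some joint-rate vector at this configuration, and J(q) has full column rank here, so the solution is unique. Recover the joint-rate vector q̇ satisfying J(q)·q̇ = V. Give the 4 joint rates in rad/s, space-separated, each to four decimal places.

-0.8290 0.8420 0.5130 0.3110

o_n = [0.7653, 1.1071, -0.0179]
J₁: ẑ×o_n = [-1.1071, 0.7653, 0.0000], ω = ẑ
J2: z=[-0.9976, 0.0698, 0.0000] o=[0.0460, 0.6584, 0.0000] → [-0.0012, -0.0178, -0.4978, -0.9976, 0.0698, 0.0000]
J3: z=[-0.0097, -0.1388, 0.9903] o=[0.0930, 1.3301, 0.0946] → [0.2365, 0.6647, 0.0955, -0.0097, -0.1388, 0.9903]
J4: z=[0.6422, 0.7582, 0.1126] o=[0.5299, 0.9670, 0.0480] → [-0.0657, 0.0688, -0.0886, 0.6422, 0.7582, 0.1126]
q̇ = J⁺·V = [-0.8290, 0.8420, 0.5130, 0.3110]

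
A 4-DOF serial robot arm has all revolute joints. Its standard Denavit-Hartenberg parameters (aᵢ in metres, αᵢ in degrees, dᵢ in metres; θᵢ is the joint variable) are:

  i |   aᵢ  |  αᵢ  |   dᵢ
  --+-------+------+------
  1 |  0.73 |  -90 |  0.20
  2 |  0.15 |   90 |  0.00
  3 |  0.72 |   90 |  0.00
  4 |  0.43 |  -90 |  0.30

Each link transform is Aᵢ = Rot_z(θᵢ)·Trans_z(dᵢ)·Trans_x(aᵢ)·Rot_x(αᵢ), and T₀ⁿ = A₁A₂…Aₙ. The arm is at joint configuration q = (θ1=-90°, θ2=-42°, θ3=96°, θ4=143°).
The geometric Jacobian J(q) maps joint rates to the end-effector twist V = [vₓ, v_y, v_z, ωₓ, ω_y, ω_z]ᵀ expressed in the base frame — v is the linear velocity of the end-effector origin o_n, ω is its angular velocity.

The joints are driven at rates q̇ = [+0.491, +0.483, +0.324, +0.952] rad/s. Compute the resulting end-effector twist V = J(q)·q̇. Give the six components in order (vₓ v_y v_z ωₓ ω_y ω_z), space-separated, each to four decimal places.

0.2615 -0.1659 -0.3769 0.5825 -0.4868 1.3653

o_n = [0.4059, -0.8608, 0.6660]
J₁: ẑ×o_n = [0.8608, 0.4059, -0.0000], ω = ẑ
J2: z=[1.0000, 0.0000, 0.0000] o=[0.0000, -0.7300, 0.2000] → [0.0000, -0.4660, -0.1308, 1.0000, 0.0000, 0.0000]
J3: z=[-0.0000, 0.6691, 0.7431] o=[0.0000, -0.8415, 0.3004] → [0.2590, 0.3016, -0.2716, -0.0000, 0.6691, 0.7431]
J4: z=[0.1045, -0.7391, 0.6655] o=[0.7161, -0.7855, 0.2500] → [-0.2574, -0.2499, -0.2371, 0.1045, -0.7391, 0.6655]
V = J·q̇ = [0.2615, -0.1659, -0.3769, 0.5825, -0.4868, 1.3653]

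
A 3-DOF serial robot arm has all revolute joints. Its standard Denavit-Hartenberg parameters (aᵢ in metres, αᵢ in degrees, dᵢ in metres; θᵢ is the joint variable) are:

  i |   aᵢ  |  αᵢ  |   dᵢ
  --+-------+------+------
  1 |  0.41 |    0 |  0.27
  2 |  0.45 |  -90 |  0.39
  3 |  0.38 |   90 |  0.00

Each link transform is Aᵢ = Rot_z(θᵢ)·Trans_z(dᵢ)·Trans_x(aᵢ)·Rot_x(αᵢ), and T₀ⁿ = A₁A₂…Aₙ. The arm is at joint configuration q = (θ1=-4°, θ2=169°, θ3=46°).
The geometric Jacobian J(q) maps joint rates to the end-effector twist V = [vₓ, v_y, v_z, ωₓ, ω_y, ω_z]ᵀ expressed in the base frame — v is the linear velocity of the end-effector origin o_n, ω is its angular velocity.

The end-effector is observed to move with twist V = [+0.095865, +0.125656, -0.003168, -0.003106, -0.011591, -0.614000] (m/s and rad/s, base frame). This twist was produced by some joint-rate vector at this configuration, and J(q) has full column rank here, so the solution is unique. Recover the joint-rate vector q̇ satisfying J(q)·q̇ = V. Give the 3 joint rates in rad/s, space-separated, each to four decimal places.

o_n = [-0.2806, 0.1562, 0.3867]
J₁: ẑ×o_n = [-0.1562, -0.2806, 0.0000], ω = ẑ
J2: z=[0.0000, 0.0000, 1.0000] o=[0.4090, -0.0286, 0.2700] → [-0.1848, -0.6896, 0.0000, 0.0000, 0.0000, 1.0000]
J3: z=[-0.2588, -0.9659, 0.0000] o=[-0.0257, 0.0879, 0.6600] → [0.2640, -0.0707, -0.2640, -0.2588, -0.9659, 0.0000]
q̇ = J⁺·V = [-0.7260, 0.1120, 0.0120]

-0.7260 0.1120 0.0120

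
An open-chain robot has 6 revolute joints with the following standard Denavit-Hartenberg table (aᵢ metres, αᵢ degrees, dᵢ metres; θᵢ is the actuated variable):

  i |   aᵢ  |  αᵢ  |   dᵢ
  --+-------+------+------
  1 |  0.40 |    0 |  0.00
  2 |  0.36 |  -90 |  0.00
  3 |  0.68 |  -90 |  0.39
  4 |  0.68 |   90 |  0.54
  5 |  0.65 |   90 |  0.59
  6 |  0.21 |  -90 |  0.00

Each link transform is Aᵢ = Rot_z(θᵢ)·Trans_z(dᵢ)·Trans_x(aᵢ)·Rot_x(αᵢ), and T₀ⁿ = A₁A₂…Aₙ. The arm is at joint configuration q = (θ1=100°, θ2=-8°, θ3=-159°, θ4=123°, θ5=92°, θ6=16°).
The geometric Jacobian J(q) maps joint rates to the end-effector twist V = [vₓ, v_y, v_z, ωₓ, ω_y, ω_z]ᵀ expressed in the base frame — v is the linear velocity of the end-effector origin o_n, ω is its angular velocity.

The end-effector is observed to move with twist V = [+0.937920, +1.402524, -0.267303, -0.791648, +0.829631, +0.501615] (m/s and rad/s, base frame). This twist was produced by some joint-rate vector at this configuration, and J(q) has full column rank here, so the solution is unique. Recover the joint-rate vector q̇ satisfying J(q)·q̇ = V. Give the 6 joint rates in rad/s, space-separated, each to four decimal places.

-0.6570 0.8050 0.1940 0.6410 -0.8740 -0.1100

o_n = [0.4368, 0.4588, 1.6104]
J₁: ẑ×o_n = [-0.4588, 0.4368, 0.0000], ω = ẑ
J2: z=[0.0000, 0.0000, 1.0000] o=[-0.0695, 0.3939, 0.0000] → [-0.0649, 0.5063, 0.0000, 0.0000, 0.0000, 1.0000]
J3: z=[-0.9994, -0.0349, 0.0000] o=[-0.0820, 0.7537, 0.0000] → [-0.0562, 1.6094, 0.3129, -0.9994, -0.0349, 0.0000]
J4: z=[-0.0125, 0.3581, 0.9336] o=[-0.4496, 0.1056, 0.2437] → [0.1598, 0.8447, -0.3219, -0.0125, 0.3581, 0.9336]
J5: z=[0.5716, -0.7635, 0.3006] o=[0.1015, 0.6645, 0.6151] → [-0.6981, -0.4682, 0.1384, 0.5716, -0.7635, 0.3006]
J6: z=[0.8195, 0.5496, -0.1625] o=[0.4120, 0.4345, 1.4033] → [0.1178, -0.1738, 0.0063, 0.8195, 0.5496, -0.1625]
q̇ = J⁺·V = [-0.6570, 0.8050, 0.1940, 0.6410, -0.8740, -0.1100]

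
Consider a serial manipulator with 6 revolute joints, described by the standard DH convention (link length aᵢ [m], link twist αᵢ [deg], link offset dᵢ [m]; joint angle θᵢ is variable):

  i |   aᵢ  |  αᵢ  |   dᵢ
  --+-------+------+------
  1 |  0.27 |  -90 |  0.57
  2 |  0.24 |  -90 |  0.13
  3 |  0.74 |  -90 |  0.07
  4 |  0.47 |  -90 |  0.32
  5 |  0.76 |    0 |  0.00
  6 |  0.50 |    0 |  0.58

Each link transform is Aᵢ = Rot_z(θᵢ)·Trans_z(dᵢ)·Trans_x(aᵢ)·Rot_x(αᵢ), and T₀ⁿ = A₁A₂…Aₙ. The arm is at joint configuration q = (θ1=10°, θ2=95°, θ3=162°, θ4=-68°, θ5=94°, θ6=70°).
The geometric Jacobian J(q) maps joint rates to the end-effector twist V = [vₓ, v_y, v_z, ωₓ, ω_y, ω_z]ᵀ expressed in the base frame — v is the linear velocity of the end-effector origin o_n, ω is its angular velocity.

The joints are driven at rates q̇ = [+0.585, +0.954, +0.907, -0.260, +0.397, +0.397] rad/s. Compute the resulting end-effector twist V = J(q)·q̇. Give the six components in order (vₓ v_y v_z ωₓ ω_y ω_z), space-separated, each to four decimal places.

o_n = [0.6746, -0.6987, 1.3236]
J₁: ẑ×o_n = [0.6987, 0.6746, -0.0000], ω = ẑ
J2: z=[-0.1736, 0.9848, 0.0000] o=[0.2659, 0.0469, 0.5700] → [0.7422, 0.1309, -0.2730, -0.1736, 0.9848, 0.0000]
J3: z=[-0.9811, -0.1730, 0.0872] o=[0.2227, 0.1713, 0.3309] → [-0.0959, 1.0133, 0.9317, -0.9811, -0.1730, 0.0872]
J4: z=[-0.1386, 0.9413, 0.3078] o=[0.2542, -0.0554, 1.0381] → [0.4668, 0.1690, -0.3066, -0.1386, 0.9413, 0.3078]
J5: z=[0.4930, -0.2040, 0.8458] o=[-0.1939, 0.1194, 1.3414] → [0.6956, 0.7433, -0.2261, 0.4930, -0.2040, 0.8458]
J6: z=[0.4930, -0.2040, 0.8458] o=[-0.0433, -0.5800, 1.0849] → [0.0518, 0.4895, 0.0879, 0.4930, -0.2040, 0.8458]
V = J·q̇ = [1.2052, 1.8840, 0.6094, -0.6280, 0.3759, 1.2556]

1.2052 1.8840 0.6094 -0.6280 0.3759 1.2556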